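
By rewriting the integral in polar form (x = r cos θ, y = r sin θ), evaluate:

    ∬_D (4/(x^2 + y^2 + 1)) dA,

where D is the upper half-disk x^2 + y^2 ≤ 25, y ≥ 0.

The region D is 0 ≤ r ≤ 5, 0 ≤ θ ≤ π in polar coordinates, where x = r cos(θ), y = r sin(θ), and dA = r dr dθ.

Under the substitution, the integrand becomes 4/(r^2 + 1), so

    ∬_D (4/(x^2 + y^2 + 1)) dA = ∫_{0}^{π} ∫_{0}^{5} (4/(r^2 + 1)) · r dr dθ.

Inner integral (in r): ∫_{0}^{5} (4/(r^2 + 1)) · r dr = log(676).

Outer integral (in θ): ∫_{0}^{π} (log(676)) dθ = log(676^π).

Therefore ∬_D (4/(x^2 + y^2 + 1)) dA = log(676^π).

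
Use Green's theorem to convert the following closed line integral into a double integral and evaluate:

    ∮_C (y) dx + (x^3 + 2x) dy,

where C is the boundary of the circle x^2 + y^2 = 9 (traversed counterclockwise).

Green's theorem converts the closed line integral into a double integral over the enclosed region D:

    ∮_C P dx + Q dy = ∬_D (∂Q/∂x - ∂P/∂y) dA.

Here P = y, Q = x^3 + 2x, so

    ∂Q/∂x = 3x^2 + 2,    ∂P/∂y = 1,
    ∂Q/∂x - ∂P/∂y = 3x^2 + 1.

D is the region x^2 + y^2 ≤ 9. Evaluating the double integral:

In polar coordinates (x = r cos θ, y = r sin θ, dA = r dr dθ) the integrand becomes 3r^2cos(θ)^2 + 1, so

    ∬_D (3x^2 + 1) dA = ∫_0^{2π} ∫_0^{3} (3r^2cos(θ)^2 + 1) · r dr dθ.

Inner (r from 0 to 3): 243cos(θ)^2/4 + 9/2.
Outer (θ from 0 to 2π): 279π/4.

Therefore ∮_C P dx + Q dy = 279π/4.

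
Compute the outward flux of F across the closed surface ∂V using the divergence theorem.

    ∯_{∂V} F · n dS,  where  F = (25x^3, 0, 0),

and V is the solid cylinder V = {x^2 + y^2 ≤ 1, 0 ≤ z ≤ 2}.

By the divergence theorem,

    ∯_{∂V} F · n dS = ∭_V (∇ · F) dV.

Compute the divergence:
    ∇ · F = ∂F_x/∂x + ∂F_y/∂y + ∂F_z/∂z = 75x^2 + 0 + 0 = 75x^2.

In cylindrical coordinates, x = r cos(θ), y = r sin(θ), z = z, dV = r dr dθ dz, with 0 ≤ r ≤ 1, 0 ≤ θ ≤ 2π, 0 ≤ z ≤ 2.

The integrand, after substitution and multiplying by the volume element, becomes (75r^2cos(θ)^2) · r, so

    ∭_V (∇·F) dV = ∫_0^{2π} ∫_0^{1} ∫_0^{2} (75r^2cos(θ)^2) · r dz dr dθ.

Inner (z from 0 to 2): 150r^3cos(θ)^2.
Middle (r from 0 to 1): 75cos(θ)^2/2.
Outer (θ from 0 to 2π): 75π/2.

Therefore ∯_{∂V} F · n dS = 75π/2.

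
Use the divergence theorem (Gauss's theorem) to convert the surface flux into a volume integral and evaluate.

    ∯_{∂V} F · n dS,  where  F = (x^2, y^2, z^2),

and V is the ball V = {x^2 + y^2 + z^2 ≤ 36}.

By the divergence theorem,

    ∯_{∂V} F · n dS = ∭_V (∇ · F) dV.

Compute the divergence:
    ∇ · F = ∂F_x/∂x + ∂F_y/∂y + ∂F_z/∂z = 2x + 2y + 2z.

In spherical coordinates, x = ρ sin(φ) cos(θ), y = ρ sin(φ) sin(θ), z = ρ cos(φ), dV = ρ^2 sin(φ) dρ dφ dθ, with 0 ≤ ρ ≤ 6, 0 ≤ φ ≤ π, 0 ≤ θ ≤ 2π.

The integrand, after substitution and multiplying by the volume element, becomes (2ρ (sqrt(2)sin(φ)sin(θ + π/4) + cos(φ))) · ρ^2 sin(φ), so

    ∭_V (∇·F) dV = ∫_0^{2π} ∫_0^{π} ∫_0^{6} (2ρ (sqrt(2)sin(φ)sin(θ + π/4) + cos(φ))) · ρ^2 sin(φ) dρ dφ dθ.

Inner (ρ from 0 to 6): 648(sqrt(2)sin(φ)sin(θ + π/4) + cos(φ))sin(φ).
Middle (φ from 0 to π): 324sqrt(2)π sin(θ + π/4).
Outer (θ from 0 to 2π): 0.

Therefore ∯_{∂V} F · n dS = 0.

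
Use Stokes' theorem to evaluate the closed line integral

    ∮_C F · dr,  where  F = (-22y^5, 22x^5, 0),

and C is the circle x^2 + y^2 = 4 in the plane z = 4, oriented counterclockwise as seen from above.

Let S be the flat disk x^2 + y^2 ≤ 4 in the plane z = 4, with upward unit normal n̂ = ẑ. By Stokes' theorem,

    ∮_C F · dr = ∬_S (∇ × F) · n̂ dS = ∬_D (curl F)_z dA,

where D is the disk x^2 + y^2 ≤ 4.

Compute the curl of F = (-22y^5, 22x^5, 0):
    (∇ × F)_x = ∂F_z/∂y - ∂F_y/∂z = 0,
    (∇ × F)_y = ∂F_x/∂z - ∂F_z/∂x = 0,
    (∇ × F)_z = ∂F_y/∂x - ∂F_x/∂y = 110x^4 + 110y^4.

On z = 4, (curl F)_z = 110x^4 + 110y^4.

Convert to polar (x = r cos θ, y = r sin θ, dA = r dr dθ); the integrand becomes 110r^4(sin(θ)^4 + cos(θ)^4), so

    ∬_D (curl F)_z dA = ∫_0^{2π} ∫_0^{2} (110r^4(sin(θ)^4 + cos(θ)^4)) · r dr dθ.

Inner (r from 0 to 2): 3520sin(θ)^4/3 + 3520cos(θ)^4/3.
Outer (θ from 0 to 2π): 1760π.

Therefore ∮_C F · dr = 1760π.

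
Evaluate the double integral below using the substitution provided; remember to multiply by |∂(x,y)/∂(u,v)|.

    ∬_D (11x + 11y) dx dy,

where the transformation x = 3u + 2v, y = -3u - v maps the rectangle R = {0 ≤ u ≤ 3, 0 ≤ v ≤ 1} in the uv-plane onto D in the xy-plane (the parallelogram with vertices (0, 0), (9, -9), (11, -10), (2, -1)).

Compute the Jacobian determinant of (x, y) with respect to (u, v):

    ∂(x,y)/∂(u,v) = | 3  2 | = (3)(-1) - (2)(-3) = 3.
                   | -3  -1 |

Its absolute value is |J| = 3 (the area scaling factor).

Substituting x = 3u + 2v, y = -3u - v into the integrand,

    11x + 11y → 11v,

so the integral becomes

    ∬_R (11v) · |J| du dv = ∫_0^3 ∫_0^1 (33v) dv du.

Inner (v): 33/2.
Outer (u): 99/2.

Therefore ∬_D (11x + 11y) dx dy = 99/2.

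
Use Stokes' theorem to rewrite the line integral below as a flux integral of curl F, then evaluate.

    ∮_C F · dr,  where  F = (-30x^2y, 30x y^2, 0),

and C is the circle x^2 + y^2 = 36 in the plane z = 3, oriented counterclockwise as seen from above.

Let S be the flat disk x^2 + y^2 ≤ 36 in the plane z = 3, with upward unit normal n̂ = ẑ. By Stokes' theorem,

    ∮_C F · dr = ∬_S (∇ × F) · n̂ dS = ∬_D (curl F)_z dA,

where D is the disk x^2 + y^2 ≤ 36.

Compute the curl of F = (-30x^2y, 30x y^2, 0):
    (∇ × F)_x = ∂F_z/∂y - ∂F_y/∂z = 0,
    (∇ × F)_y = ∂F_x/∂z - ∂F_z/∂x = 0,
    (∇ × F)_z = ∂F_y/∂x - ∂F_x/∂y = 30x^2 + 30y^2.

On z = 3, (curl F)_z = 30x^2 + 30y^2.

Convert to polar (x = r cos θ, y = r sin θ, dA = r dr dθ); the integrand becomes 30r^2, so

    ∬_D (curl F)_z dA = ∫_0^{2π} ∫_0^{6} (30r^2) · r dr dθ.

Inner (r from 0 to 6): 9720.
Outer (θ from 0 to 2π): 19440π.

Therefore ∮_C F · dr = 19440π.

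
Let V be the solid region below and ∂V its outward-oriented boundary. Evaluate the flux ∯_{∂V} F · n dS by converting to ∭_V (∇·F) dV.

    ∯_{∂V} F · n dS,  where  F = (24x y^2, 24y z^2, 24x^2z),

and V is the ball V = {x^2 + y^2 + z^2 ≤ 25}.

By the divergence theorem,

    ∯_{∂V} F · n dS = ∭_V (∇ · F) dV.

Compute the divergence:
    ∇ · F = ∂F_x/∂x + ∂F_y/∂y + ∂F_z/∂z = 24y^2 + 24z^2 + 24x^2 = 24x^2 + 24y^2 + 24z^2.

In spherical coordinates, x = ρ sin(φ) cos(θ), y = ρ sin(φ) sin(θ), z = ρ cos(φ), dV = ρ^2 sin(φ) dρ dφ dθ, with 0 ≤ ρ ≤ 5, 0 ≤ φ ≤ π, 0 ≤ θ ≤ 2π.

The integrand, after substitution and multiplying by the volume element, becomes (24ρ^2) · ρ^2 sin(φ), so

    ∭_V (∇·F) dV = ∫_0^{2π} ∫_0^{π} ∫_0^{5} (24ρ^2) · ρ^2 sin(φ) dρ dφ dθ.

Inner (ρ from 0 to 5): 15000sin(φ).
Middle (φ from 0 to π): 30000.
Outer (θ from 0 to 2π): 60000π.

Therefore ∯_{∂V} F · n dS = 60000π.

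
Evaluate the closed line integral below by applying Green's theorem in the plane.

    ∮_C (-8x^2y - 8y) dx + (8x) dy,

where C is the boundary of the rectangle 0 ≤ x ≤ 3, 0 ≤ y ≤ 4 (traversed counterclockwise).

Green's theorem converts the closed line integral into a double integral over the enclosed region D:

    ∮_C P dx + Q dy = ∬_D (∂Q/∂x - ∂P/∂y) dA.

Here P = -8x^2y - 8y, Q = 8x, so

    ∂Q/∂x = 8,    ∂P/∂y = -8x^2 - 8,
    ∂Q/∂x - ∂P/∂y = 8x^2 + 16.

D is the region 0 ≤ x ≤ 3, 0 ≤ y ≤ 4. Evaluating the double integral:

    ∬_D (8x^2 + 16) dA = ∫_0^{3} ∫_0^{4} (8x^2 + 16) dy dx.

Inner (y from 0 to 4): 32x^2 + 64.
Outer (x from 0 to 3): 480.

Therefore ∮_C P dx + Q dy = 480.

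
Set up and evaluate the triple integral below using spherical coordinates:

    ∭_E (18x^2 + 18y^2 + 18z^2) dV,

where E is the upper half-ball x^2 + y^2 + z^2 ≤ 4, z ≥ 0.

In spherical coordinates, x = ρ sin(φ) cos(θ), y = ρ sin(φ) sin(θ), z = ρ cos(φ), and dV = ρ^2 sin(φ) dρ dφ dθ.

The integrand becomes 18ρ^2, so

    ∭_E (18x^2 + 18y^2 + 18z^2) dV = ∫_{0}^{2π} ∫_{0}^{π/2} ∫_{0}^{2} (18ρ^2) · ρ^2 sin(φ) dρ dφ dθ.

Inner (ρ): 576sin(φ)/5.
Middle (φ): 576/5.
Outer (θ): 1152π/5.

Therefore the triple integral equals 1152π/5.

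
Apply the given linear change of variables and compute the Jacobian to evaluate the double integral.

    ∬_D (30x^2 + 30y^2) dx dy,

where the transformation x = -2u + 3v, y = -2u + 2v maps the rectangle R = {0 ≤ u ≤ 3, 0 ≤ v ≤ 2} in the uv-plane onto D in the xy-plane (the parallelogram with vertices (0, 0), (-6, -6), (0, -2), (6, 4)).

Compute the Jacobian determinant of (x, y) with respect to (u, v):

    ∂(x,y)/∂(u,v) = | -2  3 | = (-2)(2) - (3)(-2) = 2.
                   | -2  2 |

Its absolute value is |J| = 2 (the area scaling factor).

Substituting x = -2u + 3v, y = -2u + 2v into the integrand,

    30x^2 + 30y^2 → 240u^2 - 600u v + 390v^2,

so the integral becomes

    ∬_R (240u^2 - 600u v + 390v^2) · |J| du dv = ∫_0^3 ∫_0^2 (480u^2 - 1200u v + 780v^2) dv du.

Inner (v): 960u^2 - 2400u + 2080.
Outer (u): 4080.

Therefore ∬_D (30x^2 + 30y^2) dx dy = 4080.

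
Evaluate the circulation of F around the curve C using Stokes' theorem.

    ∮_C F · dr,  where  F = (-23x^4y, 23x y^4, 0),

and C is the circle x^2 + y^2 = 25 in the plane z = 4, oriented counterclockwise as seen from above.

Let S be the flat disk x^2 + y^2 ≤ 25 in the plane z = 4, with upward unit normal n̂ = ẑ. By Stokes' theorem,

    ∮_C F · dr = ∬_S (∇ × F) · n̂ dS = ∬_D (curl F)_z dA,

where D is the disk x^2 + y^2 ≤ 25.

Compute the curl of F = (-23x^4y, 23x y^4, 0):
    (∇ × F)_x = ∂F_z/∂y - ∂F_y/∂z = 0,
    (∇ × F)_y = ∂F_x/∂z - ∂F_z/∂x = 0,
    (∇ × F)_z = ∂F_y/∂x - ∂F_x/∂y = 23x^4 + 23y^4.

On z = 4, (curl F)_z = 23x^4 + 23y^4.

Convert to polar (x = r cos θ, y = r sin θ, dA = r dr dθ); the integrand becomes 23r^4(sin(θ)^4 + cos(θ)^4), so

    ∬_D (curl F)_z dA = ∫_0^{2π} ∫_0^{5} (23r^4(sin(θ)^4 + cos(θ)^4)) · r dr dθ.

Inner (r from 0 to 5): 359375sin(θ)^4/6 + 359375cos(θ)^4/6.
Outer (θ from 0 to 2π): 359375π/4.

Therefore ∮_C F · dr = 359375π/4.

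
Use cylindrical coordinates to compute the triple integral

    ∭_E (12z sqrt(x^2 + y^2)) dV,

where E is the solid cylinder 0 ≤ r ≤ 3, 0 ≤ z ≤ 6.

In cylindrical coordinates, x = r cos(θ), y = r sin(θ), z = z, and dV = r dr dθ dz.

The integrand becomes 12r z, so

    ∭_E (12z sqrt(x^2 + y^2)) dV = ∫_{0}^{2π} ∫_{0}^{3} ∫_{0}^{6} (12r z) · r dz dr dθ.

Inner (z): 216r^2.
Middle (r from 0 to 3): 1944.
Outer (θ): 3888π.

Therefore the triple integral equals 3888π.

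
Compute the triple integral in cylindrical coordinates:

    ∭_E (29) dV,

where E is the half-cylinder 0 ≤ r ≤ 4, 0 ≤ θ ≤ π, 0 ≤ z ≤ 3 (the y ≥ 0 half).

In cylindrical coordinates, x = r cos(θ), y = r sin(θ), z = z, and dV = r dr dθ dz.

The integrand becomes 29, so

    ∭_E (29) dV = ∫_{0}^{π} ∫_{0}^{4} ∫_{0}^{3} (29) · r dz dr dθ.

Inner (z): 87r.
Middle (r from 0 to 4): 696.
Outer (θ): 696π.

Therefore the triple integral equals 696π.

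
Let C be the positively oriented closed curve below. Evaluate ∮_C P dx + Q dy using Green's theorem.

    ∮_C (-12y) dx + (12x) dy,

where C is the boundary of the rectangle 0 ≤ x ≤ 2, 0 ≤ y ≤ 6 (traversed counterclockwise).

Green's theorem converts the closed line integral into a double integral over the enclosed region D:

    ∮_C P dx + Q dy = ∬_D (∂Q/∂x - ∂P/∂y) dA.

Here P = -12y, Q = 12x, so

    ∂Q/∂x = 12,    ∂P/∂y = -12,
    ∂Q/∂x - ∂P/∂y = 24.

D is the region 0 ≤ x ≤ 2, 0 ≤ y ≤ 6. Evaluating the double integral:

    ∬_D (24) dA = ∫_0^{2} ∫_0^{6} (24) dy dx.

Inner (y from 0 to 6): 144.
Outer (x from 0 to 2): 288.

Therefore ∮_C P dx + Q dy = 288.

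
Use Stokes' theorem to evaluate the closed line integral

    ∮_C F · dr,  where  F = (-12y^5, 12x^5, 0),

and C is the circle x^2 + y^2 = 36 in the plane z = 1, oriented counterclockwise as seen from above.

Let S be the flat disk x^2 + y^2 ≤ 36 in the plane z = 1, with upward unit normal n̂ = ẑ. By Stokes' theorem,

    ∮_C F · dr = ∬_S (∇ × F) · n̂ dS = ∬_D (curl F)_z dA,

where D is the disk x^2 + y^2 ≤ 36.

Compute the curl of F = (-12y^5, 12x^5, 0):
    (∇ × F)_x = ∂F_z/∂y - ∂F_y/∂z = 0,
    (∇ × F)_y = ∂F_x/∂z - ∂F_z/∂x = 0,
    (∇ × F)_z = ∂F_y/∂x - ∂F_x/∂y = 60x^4 + 60y^4.

On z = 1, (curl F)_z = 60x^4 + 60y^4.

Convert to polar (x = r cos θ, y = r sin θ, dA = r dr dθ); the integrand becomes 60r^4(sin(θ)^4 + cos(θ)^4), so

    ∬_D (curl F)_z dA = ∫_0^{2π} ∫_0^{6} (60r^4(sin(θ)^4 + cos(θ)^4)) · r dr dθ.

Inner (r from 0 to 6): 466560sin(θ)^4 + 466560cos(θ)^4.
Outer (θ from 0 to 2π): 699840π.

Therefore ∮_C F · dr = 699840π.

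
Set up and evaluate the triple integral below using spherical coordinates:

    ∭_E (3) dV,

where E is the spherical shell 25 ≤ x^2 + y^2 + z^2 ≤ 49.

In spherical coordinates, x = ρ sin(φ) cos(θ), y = ρ sin(φ) sin(θ), z = ρ cos(φ), and dV = ρ^2 sin(φ) dρ dφ dθ.

The integrand becomes 3, so

    ∭_E (3) dV = ∫_{0}^{2π} ∫_{0}^{π} ∫_{5}^{7} (3) · ρ^2 sin(φ) dρ dφ dθ.

Inner (ρ): 218sin(φ).
Middle (φ): 436.
Outer (θ): 872π.

Therefore the triple integral equals 872π.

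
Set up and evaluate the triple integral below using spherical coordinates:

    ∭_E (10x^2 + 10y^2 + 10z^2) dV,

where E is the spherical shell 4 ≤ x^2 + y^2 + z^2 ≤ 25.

In spherical coordinates, x = ρ sin(φ) cos(θ), y = ρ sin(φ) sin(θ), z = ρ cos(φ), and dV = ρ^2 sin(φ) dρ dφ dθ.

The integrand becomes 10ρ^2, so

    ∭_E (10x^2 + 10y^2 + 10z^2) dV = ∫_{0}^{2π} ∫_{0}^{π} ∫_{2}^{5} (10ρ^2) · ρ^2 sin(φ) dρ dφ dθ.

Inner (ρ): 6186sin(φ).
Middle (φ): 12372.
Outer (θ): 24744π.

Therefore the triple integral equals 24744π.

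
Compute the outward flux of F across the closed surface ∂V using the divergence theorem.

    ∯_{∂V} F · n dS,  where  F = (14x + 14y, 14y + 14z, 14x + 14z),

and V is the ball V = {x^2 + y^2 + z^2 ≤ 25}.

By the divergence theorem,

    ∯_{∂V} F · n dS = ∭_V (∇ · F) dV.

Compute the divergence:
    ∇ · F = ∂F_x/∂x + ∂F_y/∂y + ∂F_z/∂z = 14 + 14 + 14 = 42.

In spherical coordinates, x = ρ sin(φ) cos(θ), y = ρ sin(φ) sin(θ), z = ρ cos(φ), dV = ρ^2 sin(φ) dρ dφ dθ, with 0 ≤ ρ ≤ 5, 0 ≤ φ ≤ π, 0 ≤ θ ≤ 2π.

The integrand, after substitution and multiplying by the volume element, becomes (42) · ρ^2 sin(φ), so

    ∭_V (∇·F) dV = ∫_0^{2π} ∫_0^{π} ∫_0^{5} (42) · ρ^2 sin(φ) dρ dφ dθ.

Inner (ρ from 0 to 5): 1750sin(φ).
Middle (φ from 0 to π): 3500.
Outer (θ from 0 to 2π): 7000π.

Therefore ∯_{∂V} F · n dS = 7000π.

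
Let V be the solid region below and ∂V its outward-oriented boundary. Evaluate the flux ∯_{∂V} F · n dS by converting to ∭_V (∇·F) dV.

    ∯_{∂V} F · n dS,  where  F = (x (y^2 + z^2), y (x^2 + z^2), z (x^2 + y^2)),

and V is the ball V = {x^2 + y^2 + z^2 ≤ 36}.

By the divergence theorem,

    ∯_{∂V} F · n dS = ∭_V (∇ · F) dV.

Compute the divergence:
    ∇ · F = ∂F_x/∂x + ∂F_y/∂y + ∂F_z/∂z = y^2 + z^2 + x^2 + z^2 + x^2 + y^2 = 2x^2 + 2y^2 + 2z^2.

In spherical coordinates, x = ρ sin(φ) cos(θ), y = ρ sin(φ) sin(θ), z = ρ cos(φ), dV = ρ^2 sin(φ) dρ dφ dθ, with 0 ≤ ρ ≤ 6, 0 ≤ φ ≤ π, 0 ≤ θ ≤ 2π.

The integrand, after substitution and multiplying by the volume element, becomes (2ρ^2) · ρ^2 sin(φ), so

    ∭_V (∇·F) dV = ∫_0^{2π} ∫_0^{π} ∫_0^{6} (2ρ^2) · ρ^2 sin(φ) dρ dφ dθ.

Inner (ρ from 0 to 6): 15552sin(φ)/5.
Middle (φ from 0 to π): 31104/5.
Outer (θ from 0 to 2π): 62208π/5.

Therefore ∯_{∂V} F · n dS = 62208π/5.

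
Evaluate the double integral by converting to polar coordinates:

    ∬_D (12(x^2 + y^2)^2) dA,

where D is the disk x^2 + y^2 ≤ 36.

The region D is 0 ≤ r ≤ 6, 0 ≤ θ ≤ 2π in polar coordinates, where x = r cos(θ), y = r sin(θ), and dA = r dr dθ.

Under the substitution, the integrand becomes 12r^4, so

    ∬_D (12(x^2 + y^2)^2) dA = ∫_{0}^{2π} ∫_{0}^{6} (12r^4) · r dr dθ.

Inner integral (in r): ∫_{0}^{6} (12r^4) · r dr = 93312.

Outer integral (in θ): ∫_{0}^{2π} (93312) dθ = 186624π.

Therefore ∬_D (12(x^2 + y^2)^2) dA = 186624π.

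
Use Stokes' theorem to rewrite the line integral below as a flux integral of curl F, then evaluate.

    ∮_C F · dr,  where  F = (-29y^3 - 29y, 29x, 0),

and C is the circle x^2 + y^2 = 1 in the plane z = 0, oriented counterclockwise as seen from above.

Let S be the flat disk x^2 + y^2 ≤ 1 in the plane z = 0, with upward unit normal n̂ = ẑ. By Stokes' theorem,

    ∮_C F · dr = ∬_S (∇ × F) · n̂ dS = ∬_D (curl F)_z dA,

where D is the disk x^2 + y^2 ≤ 1.

Compute the curl of F = (-29y^3 - 29y, 29x, 0):
    (∇ × F)_x = ∂F_z/∂y - ∂F_y/∂z = 0,
    (∇ × F)_y = ∂F_x/∂z - ∂F_z/∂x = 0,
    (∇ × F)_z = ∂F_y/∂x - ∂F_x/∂y = 87y^2 + 58.

On z = 0, (curl F)_z = 87y^2 + 58.

Convert to polar (x = r cos θ, y = r sin θ, dA = r dr dθ); the integrand becomes 87r^2sin(θ)^2 + 58, so

    ∬_D (curl F)_z dA = ∫_0^{2π} ∫_0^{1} (87r^2sin(θ)^2 + 58) · r dr dθ.

Inner (r from 0 to 1): 87sin(θ)^2/4 + 29.
Outer (θ from 0 to 2π): 319π/4.

Therefore ∮_C F · dr = 319π/4.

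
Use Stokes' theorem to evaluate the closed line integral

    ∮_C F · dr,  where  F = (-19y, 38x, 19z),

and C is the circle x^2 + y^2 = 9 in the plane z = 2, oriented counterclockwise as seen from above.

Let S be the flat disk x^2 + y^2 ≤ 9 in the plane z = 2, with upward unit normal n̂ = ẑ. By Stokes' theorem,

    ∮_C F · dr = ∬_S (∇ × F) · n̂ dS = ∬_D (curl F)_z dA,

where D is the disk x^2 + y^2 ≤ 9.

Compute the curl of F = (-19y, 38x, 19z):
    (∇ × F)_x = ∂F_z/∂y - ∂F_y/∂z = 0,
    (∇ × F)_y = ∂F_x/∂z - ∂F_z/∂x = 0,
    (∇ × F)_z = ∂F_y/∂x - ∂F_x/∂y = 57.

On z = 2, (curl F)_z = 57.

Convert to polar (x = r cos θ, y = r sin θ, dA = r dr dθ); the integrand becomes 57, so

    ∬_D (curl F)_z dA = ∫_0^{2π} ∫_0^{3} (57) · r dr dθ.

Inner (r from 0 to 3): 513/2.
Outer (θ from 0 to 2π): 513π.

Therefore ∮_C F · dr = 513π.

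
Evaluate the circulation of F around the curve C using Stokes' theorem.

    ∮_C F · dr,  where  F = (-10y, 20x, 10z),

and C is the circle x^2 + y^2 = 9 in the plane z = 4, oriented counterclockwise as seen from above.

Let S be the flat disk x^2 + y^2 ≤ 9 in the plane z = 4, with upward unit normal n̂ = ẑ. By Stokes' theorem,

    ∮_C F · dr = ∬_S (∇ × F) · n̂ dS = ∬_D (curl F)_z dA,

where D is the disk x^2 + y^2 ≤ 9.

Compute the curl of F = (-10y, 20x, 10z):
    (∇ × F)_x = ∂F_z/∂y - ∂F_y/∂z = 0,
    (∇ × F)_y = ∂F_x/∂z - ∂F_z/∂x = 0,
    (∇ × F)_z = ∂F_y/∂x - ∂F_x/∂y = 30.

On z = 4, (curl F)_z = 30.

Convert to polar (x = r cos θ, y = r sin θ, dA = r dr dθ); the integrand becomes 30, so

    ∬_D (curl F)_z dA = ∫_0^{2π} ∫_0^{3} (30) · r dr dθ.

Inner (r from 0 to 3): 135.
Outer (θ from 0 to 2π): 270π.

Therefore ∮_C F · dr = 270π.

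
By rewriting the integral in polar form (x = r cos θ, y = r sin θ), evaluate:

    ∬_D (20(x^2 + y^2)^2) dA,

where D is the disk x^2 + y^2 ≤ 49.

The region D is 0 ≤ r ≤ 7, 0 ≤ θ ≤ 2π in polar coordinates, where x = r cos(θ), y = r sin(θ), and dA = r dr dθ.

Under the substitution, the integrand becomes 20r^4, so

    ∬_D (20(x^2 + y^2)^2) dA = ∫_{0}^{2π} ∫_{0}^{7} (20r^4) · r dr dθ.

Inner integral (in r): ∫_{0}^{7} (20r^4) · r dr = 1176490/3.

Outer integral (in θ): ∫_{0}^{2π} (1176490/3) dθ = 2352980π/3.

Therefore ∬_D (20(x^2 + y^2)^2) dA = 2352980π/3.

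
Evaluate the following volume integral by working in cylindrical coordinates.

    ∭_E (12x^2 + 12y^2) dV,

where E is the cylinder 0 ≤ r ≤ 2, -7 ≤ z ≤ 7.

In cylindrical coordinates, x = r cos(θ), y = r sin(θ), z = z, and dV = r dr dθ dz.

The integrand becomes 12r^2, so

    ∭_E (12x^2 + 12y^2) dV = ∫_{0}^{2π} ∫_{0}^{2} ∫_{-7}^{7} (12r^2) · r dz dr dθ.

Inner (z): 168r^3.
Middle (r from 0 to 2): 672.
Outer (θ): 1344π.

Therefore the triple integral equals 1344π.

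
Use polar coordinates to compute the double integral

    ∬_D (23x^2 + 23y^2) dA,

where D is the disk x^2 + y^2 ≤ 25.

The region D is 0 ≤ r ≤ 5, 0 ≤ θ ≤ 2π in polar coordinates, where x = r cos(θ), y = r sin(θ), and dA = r dr dθ.

Under the substitution, the integrand becomes 23r^2, so

    ∬_D (23x^2 + 23y^2) dA = ∫_{0}^{2π} ∫_{0}^{5} (23r^2) · r dr dθ.

Inner integral (in r): ∫_{0}^{5} (23r^2) · r dr = 14375/4.

Outer integral (in θ): ∫_{0}^{2π} (14375/4) dθ = 14375π/2.

Therefore ∬_D (23x^2 + 23y^2) dA = 14375π/2.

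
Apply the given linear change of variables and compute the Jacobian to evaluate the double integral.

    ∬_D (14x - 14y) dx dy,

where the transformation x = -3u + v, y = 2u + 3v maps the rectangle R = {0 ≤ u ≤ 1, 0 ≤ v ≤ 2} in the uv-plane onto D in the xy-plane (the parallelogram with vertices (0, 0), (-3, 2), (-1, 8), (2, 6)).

Compute the Jacobian determinant of (x, y) with respect to (u, v):

    ∂(x,y)/∂(u,v) = | -3  1 | = (-3)(3) - (1)(2) = -11.
                   | 2  3 |

Its absolute value is |J| = 11 (the area scaling factor).

Substituting x = -3u + v, y = 2u + 3v into the integrand,

    14x - 14y → -70u - 28v,

so the integral becomes

    ∬_R (-70u - 28v) · |J| du dv = ∫_0^1 ∫_0^2 (-770u - 308v) dv du.

Inner (v): -1540u - 616.
Outer (u): -1386.

Therefore ∬_D (14x - 14y) dx dy = -1386.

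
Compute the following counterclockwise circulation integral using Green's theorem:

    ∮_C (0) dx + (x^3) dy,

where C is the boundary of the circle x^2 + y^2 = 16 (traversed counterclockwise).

Green's theorem converts the closed line integral into a double integral over the enclosed region D:

    ∮_C P dx + Q dy = ∬_D (∂Q/∂x - ∂P/∂y) dA.

Here P = 0, Q = x^3, so

    ∂Q/∂x = 3x^2,    ∂P/∂y = 0,
    ∂Q/∂x - ∂P/∂y = 3x^2.

D is the region x^2 + y^2 ≤ 16. Evaluating the double integral:

In polar coordinates (x = r cos θ, y = r sin θ, dA = r dr dθ) the integrand becomes 3r^2cos(θ)^2, so

    ∬_D (3x^2) dA = ∫_0^{2π} ∫_0^{4} (3r^2cos(θ)^2) · r dr dθ.

Inner (r from 0 to 4): 192cos(θ)^2.
Outer (θ from 0 to 2π): 192π.

Therefore ∮_C P dx + Q dy = 192π.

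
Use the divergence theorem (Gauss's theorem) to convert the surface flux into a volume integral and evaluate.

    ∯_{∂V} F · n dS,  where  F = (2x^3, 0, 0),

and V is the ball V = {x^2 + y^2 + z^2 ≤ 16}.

By the divergence theorem,

    ∯_{∂V} F · n dS = ∭_V (∇ · F) dV.

Compute the divergence:
    ∇ · F = ∂F_x/∂x + ∂F_y/∂y + ∂F_z/∂z = 6x^2 + 0 + 0 = 6x^2.

In spherical coordinates, x = ρ sin(φ) cos(θ), y = ρ sin(φ) sin(θ), z = ρ cos(φ), dV = ρ^2 sin(φ) dρ dφ dθ, with 0 ≤ ρ ≤ 4, 0 ≤ φ ≤ π, 0 ≤ θ ≤ 2π.

The integrand, after substitution and multiplying by the volume element, becomes (6ρ^2sin(φ)^2cos(θ)^2) · ρ^2 sin(φ), so

    ∭_V (∇·F) dV = ∫_0^{2π} ∫_0^{π} ∫_0^{4} (6ρ^2sin(φ)^2cos(θ)^2) · ρ^2 sin(φ) dρ dφ dθ.

Inner (ρ from 0 to 4): 6144sin(φ)^3cos(θ)^2/5.
Middle (φ from 0 to π): 8192cos(θ)^2/5.
Outer (θ from 0 to 2π): 8192π/5.

Therefore ∯_{∂V} F · n dS = 8192π/5.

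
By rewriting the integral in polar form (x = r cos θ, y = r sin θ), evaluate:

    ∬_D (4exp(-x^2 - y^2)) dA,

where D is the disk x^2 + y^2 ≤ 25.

The region D is 0 ≤ r ≤ 5, 0 ≤ θ ≤ 2π in polar coordinates, where x = r cos(θ), y = r sin(θ), and dA = r dr dθ.

Under the substitution, the integrand becomes 4exp(-r^2), so

    ∬_D (4exp(-x^2 - y^2)) dA = ∫_{0}^{2π} ∫_{0}^{5} (4exp(-r^2)) · r dr dθ.

Inner integral (in r): ∫_{0}^{5} (4exp(-r^2)) · r dr = 2 - 2exp(-25).

Outer integral (in θ): ∫_{0}^{2π} (2 - 2exp(-25)) dθ = -4π exp(-25) + 4π.

Therefore ∬_D (4exp(-x^2 - y^2)) dA = -4π exp(-25) + 4π.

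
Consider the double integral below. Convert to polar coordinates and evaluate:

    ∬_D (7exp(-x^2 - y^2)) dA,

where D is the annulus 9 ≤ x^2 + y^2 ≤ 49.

The region D is 3 ≤ r ≤ 7, 0 ≤ θ ≤ 2π in polar coordinates, where x = r cos(θ), y = r sin(θ), and dA = r dr dθ.

Under the substitution, the integrand becomes 7exp(-r^2), so

    ∬_D (7exp(-x^2 - y^2)) dA = ∫_{0}^{2π} ∫_{3}^{7} (7exp(-r^2)) · r dr dθ.

Inner integral (in r): ∫_{3}^{7} (7exp(-r^2)) · r dr = -(7 - 7exp(40))exp(-49)/2.

Outer integral (in θ): ∫_{0}^{2π} (-(7 - 7exp(40))exp(-49)/2) dθ = -7π (1 - exp(40))exp(-49).

Therefore ∬_D (7exp(-x^2 - y^2)) dA = -7π (1 - exp(40))exp(-49).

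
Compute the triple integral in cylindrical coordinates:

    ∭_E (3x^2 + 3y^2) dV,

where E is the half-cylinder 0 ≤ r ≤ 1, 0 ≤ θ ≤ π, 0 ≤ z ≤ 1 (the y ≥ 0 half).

In cylindrical coordinates, x = r cos(θ), y = r sin(θ), z = z, and dV = r dr dθ dz.

The integrand becomes 3r^2, so

    ∭_E (3x^2 + 3y^2) dV = ∫_{0}^{π} ∫_{0}^{1} ∫_{0}^{1} (3r^2) · r dz dr dθ.

Inner (z): 3r^3.
Middle (r from 0 to 1): 3/4.
Outer (θ): 3π/4.

Therefore the triple integral equals 3π/4.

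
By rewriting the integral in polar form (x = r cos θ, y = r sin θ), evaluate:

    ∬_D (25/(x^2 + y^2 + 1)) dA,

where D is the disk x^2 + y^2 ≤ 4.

The region D is 0 ≤ r ≤ 2, 0 ≤ θ ≤ 2π in polar coordinates, where x = r cos(θ), y = r sin(θ), and dA = r dr dθ.

Under the substitution, the integrand becomes 25/(r^2 + 1), so

    ∬_D (25/(x^2 + y^2 + 1)) dA = ∫_{0}^{2π} ∫_{0}^{2} (25/(r^2 + 1)) · r dr dθ.

Inner integral (in r): ∫_{0}^{2} (25/(r^2 + 1)) · r dr = 25log(5)/2.

Outer integral (in θ): ∫_{0}^{2π} (25log(5)/2) dθ = 25π log(5).

Therefore ∬_D (25/(x^2 + y^2 + 1)) dA = 25π log(5).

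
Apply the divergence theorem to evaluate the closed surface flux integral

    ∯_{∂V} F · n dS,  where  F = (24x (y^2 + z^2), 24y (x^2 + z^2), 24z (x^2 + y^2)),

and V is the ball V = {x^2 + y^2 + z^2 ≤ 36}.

By the divergence theorem,

    ∯_{∂V} F · n dS = ∭_V (∇ · F) dV.

Compute the divergence:
    ∇ · F = ∂F_x/∂x + ∂F_y/∂y + ∂F_z/∂z = 24y^2 + 24z^2 + 24x^2 + 24z^2 + 24x^2 + 24y^2 = 48x^2 + 48y^2 + 48z^2.

In spherical coordinates, x = ρ sin(φ) cos(θ), y = ρ sin(φ) sin(θ), z = ρ cos(φ), dV = ρ^2 sin(φ) dρ dφ dθ, with 0 ≤ ρ ≤ 6, 0 ≤ φ ≤ π, 0 ≤ θ ≤ 2π.

The integrand, after substitution and multiplying by the volume element, becomes (48ρ^2) · ρ^2 sin(φ), so

    ∭_V (∇·F) dV = ∫_0^{2π} ∫_0^{π} ∫_0^{6} (48ρ^2) · ρ^2 sin(φ) dρ dφ dθ.

Inner (ρ from 0 to 6): 373248sin(φ)/5.
Middle (φ from 0 to π): 746496/5.
Outer (θ from 0 to 2π): 1492992π/5.

Therefore ∯_{∂V} F · n dS = 1492992π/5.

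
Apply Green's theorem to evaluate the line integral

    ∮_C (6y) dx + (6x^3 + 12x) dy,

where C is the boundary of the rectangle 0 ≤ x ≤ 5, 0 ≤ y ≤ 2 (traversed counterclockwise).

Green's theorem converts the closed line integral into a double integral over the enclosed region D:

    ∮_C P dx + Q dy = ∬_D (∂Q/∂x - ∂P/∂y) dA.

Here P = 6y, Q = 6x^3 + 12x, so

    ∂Q/∂x = 18x^2 + 12,    ∂P/∂y = 6,
    ∂Q/∂x - ∂P/∂y = 18x^2 + 6.

D is the region 0 ≤ x ≤ 5, 0 ≤ y ≤ 2. Evaluating the double integral:

    ∬_D (18x^2 + 6) dA = ∫_0^{5} ∫_0^{2} (18x^2 + 6) dy dx.

Inner (y from 0 to 2): 36x^2 + 12.
Outer (x from 0 to 5): 1560.

Therefore ∮_C P dx + Q dy = 1560.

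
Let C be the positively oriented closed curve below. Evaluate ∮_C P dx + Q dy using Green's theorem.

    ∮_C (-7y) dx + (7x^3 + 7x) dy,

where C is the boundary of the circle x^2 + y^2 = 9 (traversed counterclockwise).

Green's theorem converts the closed line integral into a double integral over the enclosed region D:

    ∮_C P dx + Q dy = ∬_D (∂Q/∂x - ∂P/∂y) dA.

Here P = -7y, Q = 7x^3 + 7x, so

    ∂Q/∂x = 21x^2 + 7,    ∂P/∂y = -7,
    ∂Q/∂x - ∂P/∂y = 21x^2 + 14.

D is the region x^2 + y^2 ≤ 9. Evaluating the double integral:

In polar coordinates (x = r cos θ, y = r sin θ, dA = r dr dθ) the integrand becomes 21r^2cos(θ)^2 + 14, so

    ∬_D (21x^2 + 14) dA = ∫_0^{2π} ∫_0^{3} (21r^2cos(θ)^2 + 14) · r dr dθ.

Inner (r from 0 to 3): 1701cos(θ)^2/4 + 63.
Outer (θ from 0 to 2π): 2205π/4.

Therefore ∮_C P dx + Q dy = 2205π/4.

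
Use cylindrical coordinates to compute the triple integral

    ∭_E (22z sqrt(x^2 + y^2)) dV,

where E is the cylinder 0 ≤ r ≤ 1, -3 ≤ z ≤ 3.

In cylindrical coordinates, x = r cos(θ), y = r sin(θ), z = z, and dV = r dr dθ dz.

The integrand becomes 22r z, so

    ∭_E (22z sqrt(x^2 + y^2)) dV = ∫_{0}^{2π} ∫_{0}^{1} ∫_{-3}^{3} (22r z) · r dz dr dθ.

Inner (z): 0.
Middle (r from 0 to 1): 0.
Outer (θ): 0.

Therefore the triple integral equals 0.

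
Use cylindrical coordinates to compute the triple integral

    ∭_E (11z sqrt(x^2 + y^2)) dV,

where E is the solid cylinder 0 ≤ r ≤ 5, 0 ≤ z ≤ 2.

In cylindrical coordinates, x = r cos(θ), y = r sin(θ), z = z, and dV = r dr dθ dz.

The integrand becomes 11r z, so

    ∭_E (11z sqrt(x^2 + y^2)) dV = ∫_{0}^{2π} ∫_{0}^{5} ∫_{0}^{2} (11r z) · r dz dr dθ.

Inner (z): 22r^2.
Middle (r from 0 to 5): 2750/3.
Outer (θ): 5500π/3.

Therefore the triple integral equals 5500π/3.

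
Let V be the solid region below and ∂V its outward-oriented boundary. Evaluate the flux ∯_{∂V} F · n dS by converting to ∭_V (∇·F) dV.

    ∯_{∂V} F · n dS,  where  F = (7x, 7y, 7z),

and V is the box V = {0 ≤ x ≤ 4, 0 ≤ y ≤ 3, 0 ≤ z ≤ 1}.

By the divergence theorem,

    ∯_{∂V} F · n dS = ∭_V (∇ · F) dV.

Compute the divergence:
    ∇ · F = ∂F_x/∂x + ∂F_y/∂y + ∂F_z/∂z = 7 + 7 + 7 = 21.

V is a rectangular box, so dV = dx dy dz with 0 ≤ x ≤ 4, 0 ≤ y ≤ 3, 0 ≤ z ≤ 1.

Integrate (21) over V as an iterated integral:

    ∭_V (∇·F) dV = ∫_0^{4} ∫_0^{3} ∫_0^{1} (21) dz dy dx.

Inner (z from 0 to 1): 21.
Middle (y from 0 to 3): 63.
Outer (x from 0 to 4): 252.

Therefore ∯_{∂V} F · n dS = 252.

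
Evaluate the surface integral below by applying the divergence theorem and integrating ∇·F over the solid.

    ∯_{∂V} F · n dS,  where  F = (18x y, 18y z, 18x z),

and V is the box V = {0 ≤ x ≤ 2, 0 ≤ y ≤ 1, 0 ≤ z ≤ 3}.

By the divergence theorem,

    ∯_{∂V} F · n dS = ∭_V (∇ · F) dV.

Compute the divergence:
    ∇ · F = ∂F_x/∂x + ∂F_y/∂y + ∂F_z/∂z = 18y + 18z + 18x = 18x + 18y + 18z.

V is a rectangular box, so dV = dx dy dz with 0 ≤ x ≤ 2, 0 ≤ y ≤ 1, 0 ≤ z ≤ 3.

Integrate (18x + 18y + 18z) over V as an iterated integral:

    ∭_V (∇·F) dV = ∫_0^{2} ∫_0^{1} ∫_0^{3} (18x + 18y + 18z) dz dy dx.

Inner (z from 0 to 3): 54x + 54y + 81.
Middle (y from 0 to 1): 54x + 108.
Outer (x from 0 to 2): 324.

Therefore ∯_{∂V} F · n dS = 324.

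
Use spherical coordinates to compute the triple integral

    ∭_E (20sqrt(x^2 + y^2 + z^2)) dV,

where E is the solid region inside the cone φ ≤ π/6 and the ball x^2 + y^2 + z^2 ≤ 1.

In spherical coordinates, x = ρ sin(φ) cos(θ), y = ρ sin(φ) sin(θ), z = ρ cos(φ), and dV = ρ^2 sin(φ) dρ dφ dθ.

The integrand becomes 20ρ, so

    ∭_E (20sqrt(x^2 + y^2 + z^2)) dV = ∫_{0}^{2π} ∫_{0}^{π/6} ∫_{0}^{1} (20ρ) · ρ^2 sin(φ) dρ dφ dθ.

Inner (ρ): 5sin(φ).
Middle (φ): 5 - 5sqrt(3)/2.
Outer (θ): 5π (2 - sqrt(3)).

Therefore the triple integral equals 5π (2 - sqrt(3)).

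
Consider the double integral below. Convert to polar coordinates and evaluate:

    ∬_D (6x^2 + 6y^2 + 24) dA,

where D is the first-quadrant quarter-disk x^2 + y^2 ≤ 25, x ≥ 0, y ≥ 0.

The region D is 0 ≤ r ≤ 5, 0 ≤ θ ≤ π/2 in polar coordinates, where x = r cos(θ), y = r sin(θ), and dA = r dr dθ.

Under the substitution, the integrand becomes 6r^2 + 24, so

    ∬_D (6x^2 + 6y^2 + 24) dA = ∫_{0}^{π/2} ∫_{0}^{5} (6r^2 + 24) · r dr dθ.

Inner integral (in r): ∫_{0}^{5} (6r^2 + 24) · r dr = 2475/2.

Outer integral (in θ): ∫_{0}^{π/2} (2475/2) dθ = 2475π/4.

Therefore ∬_D (6x^2 + 6y^2 + 24) dA = 2475π/4.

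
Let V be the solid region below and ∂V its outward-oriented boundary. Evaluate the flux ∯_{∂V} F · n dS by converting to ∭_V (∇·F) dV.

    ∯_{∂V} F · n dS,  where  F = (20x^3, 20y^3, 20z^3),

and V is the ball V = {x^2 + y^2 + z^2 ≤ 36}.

By the divergence theorem,

    ∯_{∂V} F · n dS = ∭_V (∇ · F) dV.

Compute the divergence:
    ∇ · F = ∂F_x/∂x + ∂F_y/∂y + ∂F_z/∂z = 60x^2 + 60y^2 + 60z^2.

In spherical coordinates, x = ρ sin(φ) cos(θ), y = ρ sin(φ) sin(θ), z = ρ cos(φ), dV = ρ^2 sin(φ) dρ dφ dθ, with 0 ≤ ρ ≤ 6, 0 ≤ φ ≤ π, 0 ≤ θ ≤ 2π.

The integrand, after substitution and multiplying by the volume element, becomes (60ρ^2) · ρ^2 sin(φ), so

    ∭_V (∇·F) dV = ∫_0^{2π} ∫_0^{π} ∫_0^{6} (60ρ^2) · ρ^2 sin(φ) dρ dφ dθ.

Inner (ρ from 0 to 6): 93312sin(φ).
Middle (φ from 0 to π): 186624.
Outer (θ from 0 to 2π): 373248π.

Therefore ∯_{∂V} F · n dS = 373248π.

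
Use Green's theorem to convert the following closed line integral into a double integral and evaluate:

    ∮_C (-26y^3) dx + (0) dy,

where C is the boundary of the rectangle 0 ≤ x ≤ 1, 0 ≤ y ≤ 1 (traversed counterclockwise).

Green's theorem converts the closed line integral into a double integral over the enclosed region D:

    ∮_C P dx + Q dy = ∬_D (∂Q/∂x - ∂P/∂y) dA.

Here P = -26y^3, Q = 0, so

    ∂Q/∂x = 0,    ∂P/∂y = -78y^2,
    ∂Q/∂x - ∂P/∂y = 78y^2.

D is the region 0 ≤ x ≤ 1, 0 ≤ y ≤ 1. Evaluating the double integral:

    ∬_D (78y^2) dA = ∫_0^{1} ∫_0^{1} (78y^2) dy dx.

Inner (y from 0 to 1): 26.
Outer (x from 0 to 1): 26.

Therefore ∮_C P dx + Q dy = 26.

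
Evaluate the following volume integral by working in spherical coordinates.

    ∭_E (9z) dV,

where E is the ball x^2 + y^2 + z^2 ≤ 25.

In spherical coordinates, x = ρ sin(φ) cos(θ), y = ρ sin(φ) sin(θ), z = ρ cos(φ), and dV = ρ^2 sin(φ) dρ dφ dθ.

The integrand becomes 9ρ cos(φ), so

    ∭_E (9z) dV = ∫_{0}^{2π} ∫_{0}^{π} ∫_{0}^{5} (9ρ cos(φ)) · ρ^2 sin(φ) dρ dφ dθ.

Inner (ρ): 5625sin(2φ)/8.
Middle (φ): 0.
Outer (θ): 0.

Therefore the triple integral equals 0.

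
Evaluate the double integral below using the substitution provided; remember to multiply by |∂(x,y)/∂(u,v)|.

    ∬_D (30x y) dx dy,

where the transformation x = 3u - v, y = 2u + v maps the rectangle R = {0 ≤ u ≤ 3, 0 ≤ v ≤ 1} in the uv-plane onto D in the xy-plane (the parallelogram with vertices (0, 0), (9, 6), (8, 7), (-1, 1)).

Compute the Jacobian determinant of (x, y) with respect to (u, v):

    ∂(x,y)/∂(u,v) = | 3  -1 | = (3)(1) - (-1)(2) = 5.
                   | 2  1 |

Its absolute value is |J| = 5 (the area scaling factor).

Substituting x = 3u - v, y = 2u + v into the integrand,

    30x y → 180u^2 + 30u v - 30v^2,

so the integral becomes

    ∬_R (180u^2 + 30u v - 30v^2) · |J| du dv = ∫_0^3 ∫_0^1 (900u^2 + 150u v - 150v^2) dv du.

Inner (v): 900u^2 + 75u - 50.
Outer (u): 16575/2.

Therefore ∬_D (30x y) dx dy = 16575/2.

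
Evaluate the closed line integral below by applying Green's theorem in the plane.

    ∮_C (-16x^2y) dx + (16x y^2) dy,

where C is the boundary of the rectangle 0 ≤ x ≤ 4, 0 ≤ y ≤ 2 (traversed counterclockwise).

Green's theorem converts the closed line integral into a double integral over the enclosed region D:

    ∮_C P dx + Q dy = ∬_D (∂Q/∂x - ∂P/∂y) dA.

Here P = -16x^2y, Q = 16x y^2, so

    ∂Q/∂x = 16y^2,    ∂P/∂y = -16x^2,
    ∂Q/∂x - ∂P/∂y = 16x^2 + 16y^2.

D is the region 0 ≤ x ≤ 4, 0 ≤ y ≤ 2. Evaluating the double integral:

    ∬_D (16x^2 + 16y^2) dA = ∫_0^{4} ∫_0^{2} (16x^2 + 16y^2) dy dx.

Inner (y from 0 to 2): 32x^2 + 128/3.
Outer (x from 0 to 4): 2560/3.

Therefore ∮_C P dx + Q dy = 2560/3.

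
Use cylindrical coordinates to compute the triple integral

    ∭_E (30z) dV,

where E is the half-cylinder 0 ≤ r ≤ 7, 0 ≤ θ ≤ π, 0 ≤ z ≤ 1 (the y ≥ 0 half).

In cylindrical coordinates, x = r cos(θ), y = r sin(θ), z = z, and dV = r dr dθ dz.

The integrand becomes 30z, so

    ∭_E (30z) dV = ∫_{0}^{π} ∫_{0}^{7} ∫_{0}^{1} (30z) · r dz dr dθ.

Inner (z): 15r.
Middle (r from 0 to 7): 735/2.
Outer (θ): 735π/2.

Therefore the triple integral equals 735π/2.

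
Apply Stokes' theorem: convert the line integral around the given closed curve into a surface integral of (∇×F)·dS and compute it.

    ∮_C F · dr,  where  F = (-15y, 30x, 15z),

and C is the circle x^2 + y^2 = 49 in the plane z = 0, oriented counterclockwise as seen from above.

Let S be the flat disk x^2 + y^2 ≤ 49 in the plane z = 0, with upward unit normal n̂ = ẑ. By Stokes' theorem,

    ∮_C F · dr = ∬_S (∇ × F) · n̂ dS = ∬_D (curl F)_z dA,

where D is the disk x^2 + y^2 ≤ 49.

Compute the curl of F = (-15y, 30x, 15z):
    (∇ × F)_x = ∂F_z/∂y - ∂F_y/∂z = 0,
    (∇ × F)_y = ∂F_x/∂z - ∂F_z/∂x = 0,
    (∇ × F)_z = ∂F_y/∂x - ∂F_x/∂y = 45.

On z = 0, (curl F)_z = 45.

Convert to polar (x = r cos θ, y = r sin θ, dA = r dr dθ); the integrand becomes 45, so

    ∬_D (curl F)_z dA = ∫_0^{2π} ∫_0^{7} (45) · r dr dθ.

Inner (r from 0 to 7): 2205/2.
Outer (θ from 0 to 2π): 2205π.

Therefore ∮_C F · dr = 2205π.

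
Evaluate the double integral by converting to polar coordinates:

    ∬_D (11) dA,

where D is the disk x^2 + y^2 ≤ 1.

The region D is 0 ≤ r ≤ 1, 0 ≤ θ ≤ 2π in polar coordinates, where x = r cos(θ), y = r sin(θ), and dA = r dr dθ.

Under the substitution, the integrand becomes 11, so

    ∬_D (11) dA = ∫_{0}^{2π} ∫_{0}^{1} (11) · r dr dθ.

Inner integral (in r): ∫_{0}^{1} (11) · r dr = 11/2.

Outer integral (in θ): ∫_{0}^{2π} (11/2) dθ = 11π.

Therefore ∬_D (11) dA = 11π.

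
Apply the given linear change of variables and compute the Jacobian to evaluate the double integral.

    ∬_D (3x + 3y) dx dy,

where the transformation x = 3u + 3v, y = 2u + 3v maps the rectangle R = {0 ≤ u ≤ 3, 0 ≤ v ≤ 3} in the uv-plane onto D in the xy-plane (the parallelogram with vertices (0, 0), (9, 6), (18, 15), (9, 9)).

Compute the Jacobian determinant of (x, y) with respect to (u, v):

    ∂(x,y)/∂(u,v) = | 3  3 | = (3)(3) - (3)(2) = 3.
                   | 2  3 |

Its absolute value is |J| = 3 (the area scaling factor).

Substituting x = 3u + 3v, y = 2u + 3v into the integrand,

    3x + 3y → 15u + 18v,

so the integral becomes

    ∬_R (15u + 18v) · |J| du dv = ∫_0^3 ∫_0^3 (45u + 54v) dv du.

Inner (v): 135u + 243.
Outer (u): 2673/2.

Therefore ∬_D (3x + 3y) dx dy = 2673/2.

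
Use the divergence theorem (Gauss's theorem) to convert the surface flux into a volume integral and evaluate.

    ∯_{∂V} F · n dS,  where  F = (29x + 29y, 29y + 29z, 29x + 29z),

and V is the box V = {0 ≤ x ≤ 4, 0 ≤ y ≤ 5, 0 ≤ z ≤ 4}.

By the divergence theorem,

    ∯_{∂V} F · n dS = ∭_V (∇ · F) dV.

Compute the divergence:
    ∇ · F = ∂F_x/∂x + ∂F_y/∂y + ∂F_z/∂z = 29 + 29 + 29 = 87.

V is a rectangular box, so dV = dx dy dz with 0 ≤ x ≤ 4, 0 ≤ y ≤ 5, 0 ≤ z ≤ 4.

Integrate (87) over V as an iterated integral:

    ∭_V (∇·F) dV = ∫_0^{4} ∫_0^{5} ∫_0^{4} (87) dz dy dx.

Inner (z from 0 to 4): 348.
Middle (y from 0 to 5): 1740.
Outer (x from 0 to 4): 6960.

Therefore ∯_{∂V} F · n dS = 6960.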